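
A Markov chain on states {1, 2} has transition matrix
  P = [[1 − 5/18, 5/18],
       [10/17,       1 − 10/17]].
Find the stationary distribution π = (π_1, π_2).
π_1 = 36/53, π_2 = 17/53

Solve πP = π with π_1 + π_2 = 1. From πP = π: π_1 · (1 − 5/18) + π_2 · 10/17 = π_1 ⇒ π_2 · 10/17 = π_1 · 5/18 ⇒ π_2/π_1 = (5/18)/(10/17) = 17/36. Together with π_1 + π_2 = 1:
  π_1 = (10/17)/(5/18 + 10/17) = (10/17)/(265/306) = 36/53,
  π_2 = (5/18)/(5/18 + 10/17) = (5/18)/(265/306) = 17/53.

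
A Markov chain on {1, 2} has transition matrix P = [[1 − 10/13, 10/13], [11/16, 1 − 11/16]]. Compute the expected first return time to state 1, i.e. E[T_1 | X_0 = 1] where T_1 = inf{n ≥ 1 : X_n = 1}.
E[T_1 | X_0 = 1] = 1/π_1 = 303/143

For an irreducible recurrent Markov chain with stationary distribution π, E[T_i | X_0 = i] = 1/π_i (Kac's formula). Here π_1 = (11/16)/(10/13 + 11/16) = (11/16)/(303/208) = 143/303, so E[T_1 | X_0 = 1] = 1/π_1 = (10/13 + 11/16)/(11/16) = (303/208)/(11/16) = 303/143.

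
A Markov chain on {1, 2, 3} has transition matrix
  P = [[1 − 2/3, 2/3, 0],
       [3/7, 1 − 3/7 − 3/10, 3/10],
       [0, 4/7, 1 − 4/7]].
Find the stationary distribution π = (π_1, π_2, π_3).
π = (180/607, 280/607, 147/607)

This is a birth-death chain on three states, which satisfies detailed balance: π_1 · P_{12} = π_2 · P_{21} and π_2 · P_{23} = π_3 · P_{32}.
From π_1 · 2/3 = π_2 · 3/7: π_2/π_1 = (2/3)/(3/7) = 14/9.
From π_2 · 3/10 = π_3 · 4/7: π_3/π_2 = (3/10)/(4/7) = 21/40.
Take π_1 proportional to 1; then unnormalized π = (1, 14/9, 49/60). Normalize by dividing by the sum 607/180:
  π = (180/607, 280/607, 147/607).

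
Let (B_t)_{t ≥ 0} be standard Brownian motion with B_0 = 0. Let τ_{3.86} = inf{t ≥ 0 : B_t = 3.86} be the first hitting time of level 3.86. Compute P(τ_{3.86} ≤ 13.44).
P(τ_{3.86} ≤ 13.44) = 2(1 − Φ(3.86/√13.44)) = 2(1 − Φ(1.0529)) ≈ 0.2924

By the reflection principle for standard BM, P(τ_b ≤ t) = 2 · P(B_t ≥ b). Since B_t ~ N(0, t), P(B_t ≥ 3.86) = 1 − Φ(3.86/√t) = 1 − Φ(3.86/√13.44) = 1 − Φ(1.0529) ≈ 0.14619. Doubling: P(τ_{3.86} ≤ 13.44) ≈ 2 · 0.14619 = 0.29238 ≈ 0.2924.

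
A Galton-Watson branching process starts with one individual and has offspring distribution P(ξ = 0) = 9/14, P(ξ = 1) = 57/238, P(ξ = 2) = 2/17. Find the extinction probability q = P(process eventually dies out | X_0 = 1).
q = 1

Mean offspring μ = 0·9/14 + 1·57/238 + 2·2/17 = 113/238 ≤ 1. For μ ≤ 1 with offspring not concentrated at 1, the Galton-Watson process goes extinct almost surely, so q = 1.
(Algebraic check: The pgf is f(s) = 9/14 + 57/238·s + 2/17·s². The extinction probability q is the smallest fixed point of f in [0, 1]. Setting s = f(s):
  2/17·s² + (57/238 − 1)·s + 9/14 = 0
  2/17·s² − (9/14 + 2/17)·s + 9/14 = 0
which factors as (s − 1)·(2/17·s − 9/14) = 0, giving roots s = 1 and s = (9/14)/(2/17) = 153/28. Since 153/28 ≥ 1, the smallest root in [0, 1] is s = 1.)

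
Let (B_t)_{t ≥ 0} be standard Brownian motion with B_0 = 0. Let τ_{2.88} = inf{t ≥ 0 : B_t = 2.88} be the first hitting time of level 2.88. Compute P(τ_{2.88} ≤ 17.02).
P(τ_{2.88} ≤ 17.02) = 2(1 − Φ(2.88/√17.02)) = 2(1 − Φ(0.6981)) ≈ 0.4851

By the reflection principle for standard BM, P(τ_b ≤ t) = 2 · P(B_t ≥ b). Since B_t ~ N(0, t), P(B_t ≥ 2.88) = 1 − Φ(2.88/√t) = 1 − Φ(2.88/√17.02) = 1 − Φ(0.6981) ≈ 0.24256. Doubling: P(τ_{2.88} ≤ 17.02) ≈ 2 · 0.24256 = 0.48512 ≈ 0.4851.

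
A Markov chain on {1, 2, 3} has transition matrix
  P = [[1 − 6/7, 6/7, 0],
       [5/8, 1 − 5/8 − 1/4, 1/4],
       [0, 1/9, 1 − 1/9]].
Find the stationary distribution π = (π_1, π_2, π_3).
π = (35/191, 48/191, 108/191)

This is a birth-death chain on three states, which satisfies detailed balance: π_1 · P_{12} = π_2 · P_{21} and π_2 · P_{23} = π_3 · P_{32}.
From π_1 · 6/7 = π_2 · 5/8: π_2/π_1 = (6/7)/(5/8) = 48/35.
From π_2 · 1/4 = π_3 · 1/9: π_3/π_2 = (1/4)/(1/9) = 9/4.
Take π_1 proportional to 1; then unnormalized π = (1, 48/35, 108/35). Normalize by dividing by the sum 191/35:
  π = (35/191, 48/191, 108/191).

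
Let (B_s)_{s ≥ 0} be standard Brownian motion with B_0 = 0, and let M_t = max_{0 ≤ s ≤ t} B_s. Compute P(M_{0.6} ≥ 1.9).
P(M_{0.6} ≥ 1.9) = 2·P(B_{0.6} ≥ 1.9) = 2(1 − Φ(1.9/√0.6)) ≈ 0.0142

By the reflection principle for Brownian motion, P(M_t ≥ a) = 2 · P(B_t ≥ a) for a ≥ 0. Since B_t ~ N(0, t), P(B_t ≥ 1.9) = 1 − Φ(1.9/√t) = 1 − Φ(1.9/√0.6) = 1 − Φ(2.4529). So
  P(M_{0.6} ≥ 1.9) = 2(1 − Φ(2.4529)) ≈ 0.0142.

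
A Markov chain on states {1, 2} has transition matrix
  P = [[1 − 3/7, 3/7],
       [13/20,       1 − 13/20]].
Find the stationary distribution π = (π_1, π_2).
π_1 = 91/151, π_2 = 60/151

Solve πP = π with π_1 + π_2 = 1. From πP = π: π_1 · (1 − 3/7) + π_2 · 13/20 = π_1 ⇒ π_2 · 13/20 = π_1 · 3/7 ⇒ π_2/π_1 = (3/7)/(13/20) = 60/91. Together with π_1 + π_2 = 1:
  π_1 = (13/20)/(3/7 + 13/20) = (13/20)/(151/140) = 91/151,
  π_2 = (3/7)/(3/7 + 13/20) = (3/7)/(151/140) = 60/151.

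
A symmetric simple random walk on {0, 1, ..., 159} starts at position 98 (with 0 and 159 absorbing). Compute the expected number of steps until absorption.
E[τ | X_0 = 98] = 5978

Let v_k = E[τ | X_0 = k]. Boundary: v_0 = v_159 = 0. Recurrence: v_k = 1 + (v_{k-1} + v_{k+1})/2 for 1 ≤ k ≤ 158. The particular solution to v_k − (v_{k-1} + v_{k+1})/2 = 1 is v_k = −k^2. Adding homogeneous solution A + B k and matching boundaries gives v_k = k (159 − k). Substituting k = 98: v_98 = 98 · 61 = 5978.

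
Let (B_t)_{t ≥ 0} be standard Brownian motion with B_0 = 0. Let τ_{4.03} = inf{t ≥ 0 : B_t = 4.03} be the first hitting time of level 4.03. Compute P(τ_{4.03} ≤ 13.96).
P(τ_{4.03} ≤ 13.96) = 2(1 − Φ(4.03/√13.96)) = 2(1 − Φ(1.0786)) ≈ 0.2808

By the reflection principle for standard BM, P(τ_b ≤ t) = 2 · P(B_t ≥ b). Since B_t ~ N(0, t), P(B_t ≥ 4.03) = 1 − Φ(4.03/√t) = 1 − Φ(4.03/√13.96) = 1 − Φ(1.0786) ≈ 0.14038. Doubling: P(τ_{4.03} ≤ 13.96) ≈ 2 · 0.14038 = 0.28076 ≈ 0.2808.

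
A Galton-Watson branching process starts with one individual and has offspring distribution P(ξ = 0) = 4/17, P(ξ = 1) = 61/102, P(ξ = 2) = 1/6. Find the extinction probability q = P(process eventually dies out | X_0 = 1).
q = 1

Mean offspring μ = 0·4/17 + 1·61/102 + 2·1/6 = 95/102 ≤ 1. For μ ≤ 1 with offspring not concentrated at 1, the Galton-Watson process goes extinct almost surely, so q = 1.
(Algebraic check: The pgf is f(s) = 4/17 + 61/102·s + 1/6·s². The extinction probability q is the smallest fixed point of f in [0, 1]. Setting s = f(s):
  1/6·s² + (61/102 − 1)·s + 4/17 = 0
  1/6·s² − (4/17 + 1/6)·s + 4/17 = 0
which factors as (s − 1)·(1/6·s − 4/17) = 0, giving roots s = 1 and s = (4/17)/(1/6) = 24/17. Since 24/17 ≥ 1, the smallest root in [0, 1] is s = 1.)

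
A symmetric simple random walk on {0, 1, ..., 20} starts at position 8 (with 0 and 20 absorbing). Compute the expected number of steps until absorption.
E[τ | X_0 = 8] = 96

Let v_k = E[τ | X_0 = k]. Boundary: v_0 = v_20 = 0. Recurrence: v_k = 1 + (v_{k-1} + v_{k+1})/2 for 1 ≤ k ≤ 19. The particular solution to v_k − (v_{k-1} + v_{k+1})/2 = 1 is v_k = −k^2. Adding homogeneous solution A + B k and matching boundaries gives v_k = k (20 − k). Substituting k = 8: v_8 = 8 · 12 = 96.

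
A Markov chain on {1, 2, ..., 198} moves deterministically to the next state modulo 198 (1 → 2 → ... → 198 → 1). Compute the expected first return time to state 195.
E[T_195 | X_0 = 195] = 198

The chain cycles deterministically, so starting at state 195 it returns in exactly 198 steps. Equivalently, the stationary distribution is uniform π_j = 1/198 for every state j, so by Kac's formula E[T_195] = 1/π_195 = 198.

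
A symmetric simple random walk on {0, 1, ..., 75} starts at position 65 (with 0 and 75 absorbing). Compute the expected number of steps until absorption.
E[τ | X_0 = 65] = 650

Let v_k = E[τ | X_0 = k]. Boundary: v_0 = v_75 = 0. Recurrence: v_k = 1 + (v_{k-1} + v_{k+1})/2 for 1 ≤ k ≤ 74. The particular solution to v_k − (v_{k-1} + v_{k+1})/2 = 1 is v_k = −k^2. Adding homogeneous solution A + B k and matching boundaries gives v_k = k (75 − k). Substituting k = 65: v_65 = 65 · 10 = 650.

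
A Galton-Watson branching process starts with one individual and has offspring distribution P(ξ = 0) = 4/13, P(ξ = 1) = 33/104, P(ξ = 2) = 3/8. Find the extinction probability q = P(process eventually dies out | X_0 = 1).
q = 32/39

The pgf is f(s) = 4/13 + 33/104·s + 3/8·s². The extinction probability q is the smallest fixed point of f in [0, 1]. Setting s = f(s):
  3/8·s² + (33/104 − 1)·s + 4/13 = 0
  3/8·s² − (4/13 + 3/8)·s + 4/13 = 0
which factors as (s − 1)·(3/8·s − 4/13) = 0, giving roots s = 1 and s = (4/13)/(3/8) = 32/39.
Mean offspring μ = 33/104 + 2·3/8 = 111/104 > 1 (supercritical), so q < 1. The extinction probability is the smaller root: q = (4/13)/(3/8) = 32/39.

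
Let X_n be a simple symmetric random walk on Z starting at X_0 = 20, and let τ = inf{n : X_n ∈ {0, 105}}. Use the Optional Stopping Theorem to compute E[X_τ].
E[X_τ] = 20

X_n is a martingale and τ is a bounded-mean stopping time (indeed τ is finite a.s. with bounded expectation since the walk is in a bounded region). By the OST, E[X_τ] = E[X_0] = 20. Equivalently: E[X_τ] = 105 · P(hit 105 first) + 0 · P(hit 0 first) = 105 · (20/105) = 20.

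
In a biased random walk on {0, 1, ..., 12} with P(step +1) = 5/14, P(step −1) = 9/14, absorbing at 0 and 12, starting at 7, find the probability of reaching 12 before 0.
P(hit 12 before 0) = (1 − (9/5)^7) / (1 − (9/5)^12) = 3675659375/70546348964

Let u_k denote P(reach 12 before 0 | start at k). Boundary: u_0 = 0, u_12 = 1. Recurrence: u_k = 5/14·u_{k+1} + 9/14·u_{k-1} for 1 ≤ k ≤ 11. Try u_k = A + B·r^k with r = q/p = (9/14)/(5/14) = 9/5. Substitution satisfies the recurrence; boundary conditions give:
  u_k = (1 − r^k) / (1 − r^N) = (1 − (9/5)^7) / (1 − (9/5)^12) = 3675659375/70546348964.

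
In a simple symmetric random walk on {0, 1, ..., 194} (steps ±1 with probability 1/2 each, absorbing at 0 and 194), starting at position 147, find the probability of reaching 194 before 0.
P(hit 194 before 0) = 147/194

Let u_k = P(hit 194 before 0 | start at k). Then u_0 = 0, u_194 = 1, and u_k = u_{k-1}/2 + u_{k+1}/2 for 1 ≤ k ≤ 193. This harmonic recurrence is solved by u_k = k/194, giving u_147 = 147/194.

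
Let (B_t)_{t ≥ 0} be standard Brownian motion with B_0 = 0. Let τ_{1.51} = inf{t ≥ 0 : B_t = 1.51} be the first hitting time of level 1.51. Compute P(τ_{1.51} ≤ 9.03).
P(τ_{1.51} ≤ 9.03) = 2(1 − Φ(1.51/√9.03)) = 2(1 − Φ(0.5025)) ≈ 0.6153

By the reflection principle for standard BM, P(τ_b ≤ t) = 2 · P(B_t ≥ b). Since B_t ~ N(0, t), P(B_t ≥ 1.51) = 1 − Φ(1.51/√t) = 1 − Φ(1.51/√9.03) = 1 − Φ(0.5025) ≈ 0.30766. Doubling: P(τ_{1.51} ≤ 9.03) ≈ 2 · 0.30766 = 0.61532 ≈ 0.6153.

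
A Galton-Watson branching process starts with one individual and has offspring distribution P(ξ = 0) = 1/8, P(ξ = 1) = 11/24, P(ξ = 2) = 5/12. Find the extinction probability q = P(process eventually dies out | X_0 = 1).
q = 3/10

The pgf is f(s) = 1/8 + 11/24·s + 5/12·s². The extinction probability q is the smallest fixed point of f in [0, 1]. Setting s = f(s):
  5/12·s² + (11/24 − 1)·s + 1/8 = 0
  5/12·s² − (1/8 + 5/12)·s + 1/8 = 0
which factors as (s − 1)·(5/12·s − 1/8) = 0, giving roots s = 1 and s = (1/8)/(5/12) = 3/10.
Mean offspring μ = 11/24 + 2·5/12 = 31/24 > 1 (supercritical), so q < 1. The extinction probability is the smaller root: q = (1/8)/(5/12) = 3/10.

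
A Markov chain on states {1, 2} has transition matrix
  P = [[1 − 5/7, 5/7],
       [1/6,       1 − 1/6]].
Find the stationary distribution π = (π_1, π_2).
π_1 = 7/37, π_2 = 30/37

Solve πP = π with π_1 + π_2 = 1. From πP = π: π_1 · (1 − 5/7) + π_2 · 1/6 = π_1 ⇒ π_2 · 1/6 = π_1 · 5/7 ⇒ π_2/π_1 = (5/7)/(1/6) = 30/7. Together with π_1 + π_2 = 1:
  π_1 = (1/6)/(5/7 + 1/6) = (1/6)/(37/42) = 7/37,
  π_2 = (5/7)/(5/7 + 1/6) = (5/7)/(37/42) = 30/37.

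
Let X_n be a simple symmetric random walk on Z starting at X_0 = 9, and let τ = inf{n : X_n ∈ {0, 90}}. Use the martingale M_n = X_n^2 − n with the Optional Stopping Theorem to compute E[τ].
E[τ] = 729

M_n = X_n^2 − n is a martingale (since E[X_{n+1}^2 | F_n] = X_n^2 + 1). By OST (τ has finite mean in a bounded region), E[M_τ] = E[M_0] = X_0^2 − 0 = 9^2 = 81. Also E[M_τ] = E[X_τ^2] − E[τ]. The walk exits at 0 or 90, with P(hit 90 first) = 9/90, so E[X_τ^2] = 90^2 · 9/90 + 0 = 810. Thus E[τ] = E[X_τ^2] − E[M_τ] = 810 − 81 = 729 = 9(90 − 9) = 729.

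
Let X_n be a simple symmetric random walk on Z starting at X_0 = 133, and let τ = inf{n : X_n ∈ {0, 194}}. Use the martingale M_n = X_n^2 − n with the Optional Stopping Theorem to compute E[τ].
E[τ] = 8113

M_n = X_n^2 − n is a martingale (since E[X_{n+1}^2 | F_n] = X_n^2 + 1). By OST (τ has finite mean in a bounded region), E[M_τ] = E[M_0] = X_0^2 − 0 = 133^2 = 17689. Also E[M_τ] = E[X_τ^2] − E[τ]. The walk exits at 0 or 194, with P(hit 194 first) = 133/194, so E[X_τ^2] = 194^2 · 133/194 + 0 = 25802. Thus E[τ] = E[X_τ^2] − E[M_τ] = 25802 − 17689 = 8113 = 133(194 − 133) = 8113.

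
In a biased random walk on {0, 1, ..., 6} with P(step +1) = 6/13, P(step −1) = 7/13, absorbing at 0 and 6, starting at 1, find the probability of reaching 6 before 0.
P(hit 6 before 0) = (1 − (7/6)^1) / (1 − (7/6)^6) = 7776/70993

Let u_k denote P(reach 6 before 0 | start at k). Boundary: u_0 = 0, u_6 = 1. Recurrence: u_k = 6/13·u_{k+1} + 7/13·u_{k-1} for 1 ≤ k ≤ 5. Try u_k = A + B·r^k with r = q/p = (7/13)/(6/13) = 7/6. Substitution satisfies the recurrence; boundary conditions give:
  u_k = (1 − r^k) / (1 − r^N) = (1 − (7/6)^1) / (1 − (7/6)^6) = 7776/70993.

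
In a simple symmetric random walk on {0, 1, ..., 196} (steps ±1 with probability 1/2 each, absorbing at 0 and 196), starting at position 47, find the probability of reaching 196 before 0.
P(hit 196 before 0) = 47/196

Let u_k = P(hit 196 before 0 | start at k). Then u_0 = 0, u_196 = 1, and u_k = u_{k-1}/2 + u_{k+1}/2 for 1 ≤ k ≤ 195. This harmonic recurrence is solved by u_k = k/196, giving u_47 = 47/196.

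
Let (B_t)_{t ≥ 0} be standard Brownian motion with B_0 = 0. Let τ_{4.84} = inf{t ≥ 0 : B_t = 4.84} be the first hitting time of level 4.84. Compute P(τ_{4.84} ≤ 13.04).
P(τ_{4.84} ≤ 13.04) = 2(1 − Φ(4.84/√13.04)) = 2(1 − Φ(1.3403)) ≈ 0.1801

By the reflection principle for standard BM, P(τ_b ≤ t) = 2 · P(B_t ≥ b). Since B_t ~ N(0, t), P(B_t ≥ 4.84) = 1 − Φ(4.84/√t) = 1 − Φ(4.84/√13.04) = 1 − Φ(1.3403) ≈ 0.09007. Doubling: P(τ_{4.84} ≤ 13.04) ≈ 2 · 0.09007 = 0.18014 ≈ 0.1801.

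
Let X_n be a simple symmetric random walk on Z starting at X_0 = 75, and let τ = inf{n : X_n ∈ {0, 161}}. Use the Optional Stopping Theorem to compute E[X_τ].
E[X_τ] = 75

X_n is a martingale and τ is a bounded-mean stopping time (indeed τ is finite a.s. with bounded expectation since the walk is in a bounded region). By the OST, E[X_τ] = E[X_0] = 75. Equivalently: E[X_τ] = 161 · P(hit 161 first) + 0 · P(hit 0 first) = 161 · (75/161) = 75.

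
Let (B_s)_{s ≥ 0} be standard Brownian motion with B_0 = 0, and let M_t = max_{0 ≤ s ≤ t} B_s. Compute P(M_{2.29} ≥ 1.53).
P(M_{2.29} ≥ 1.53) = 2·P(B_{2.29} ≥ 1.53) = 2(1 − Φ(1.53/√2.29)) ≈ 0.3120

By the reflection principle for Brownian motion, P(M_t ≥ a) = 2 · P(B_t ≥ a) for a ≥ 0. Since B_t ~ N(0, t), P(B_t ≥ 1.53) = 1 − Φ(1.53/√t) = 1 − Φ(1.53/√2.29) = 1 − Φ(1.0111). So
  P(M_{2.29} ≥ 1.53) = 2(1 − Φ(1.0111)) ≈ 0.3120.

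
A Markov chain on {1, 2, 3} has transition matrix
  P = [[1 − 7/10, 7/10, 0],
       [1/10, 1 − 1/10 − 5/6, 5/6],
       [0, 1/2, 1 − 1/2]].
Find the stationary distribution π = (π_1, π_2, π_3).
π = (3/59, 21/59, 35/59)

This is a birth-death chain on three states, which satisfies detailed balance: π_1 · P_{12} = π_2 · P_{21} and π_2 · P_{23} = π_3 · P_{32}.
From π_1 · 7/10 = π_2 · 1/10: π_2/π_1 = (7/10)/(1/10) = 7.
From π_2 · 5/6 = π_3 · 1/2: π_3/π_2 = (5/6)/(1/2) = 5/3.
Take π_1 proportional to 1; then unnormalized π = (1, 7, 35/3). Normalize by dividing by the sum 59/3:
  π = (3/59, 21/59, 35/59).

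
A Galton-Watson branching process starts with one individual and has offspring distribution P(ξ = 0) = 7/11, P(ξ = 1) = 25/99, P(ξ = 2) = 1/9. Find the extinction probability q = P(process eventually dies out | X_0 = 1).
q = 1

Mean offspring μ = 0·7/11 + 1·25/99 + 2·1/9 = 47/99 ≤ 1. For μ ≤ 1 with offspring not concentrated at 1, the Galton-Watson process goes extinct almost surely, so q = 1.
(Algebraic check: The pgf is f(s) = 7/11 + 25/99·s + 1/9·s². The extinction probability q is the smallest fixed point of f in [0, 1]. Setting s = f(s):
  1/9·s² + (25/99 − 1)·s + 7/11 = 0
  1/9·s² − (7/11 + 1/9)·s + 7/11 = 0
which factors as (s − 1)·(1/9·s − 7/11) = 0, giving roots s = 1 and s = (7/11)/(1/9) = 63/11. Since 63/11 ≥ 1, the smallest root in [0, 1] is s = 1.)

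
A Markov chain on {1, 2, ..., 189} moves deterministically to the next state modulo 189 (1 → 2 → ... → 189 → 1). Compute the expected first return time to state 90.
E[T_90 | X_0 = 90] = 189

The chain cycles deterministically, so starting at state 90 it returns in exactly 189 steps. Equivalently, the stationary distribution is uniform π_j = 1/189 for every state j, so by Kac's formula E[T_90] = 1/π_90 = 189.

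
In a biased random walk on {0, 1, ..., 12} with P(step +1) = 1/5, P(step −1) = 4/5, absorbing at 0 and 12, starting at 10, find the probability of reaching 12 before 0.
P(hit 12 before 0) = (1 − (4)^10) / (1 − (4)^12) = 69905/1118481

Let u_k denote P(reach 12 before 0 | start at k). Boundary: u_0 = 0, u_12 = 1. Recurrence: u_k = 1/5·u_{k+1} + 4/5·u_{k-1} for 1 ≤ k ≤ 11. Try u_k = A + B·r^k with r = q/p = (4/5)/(1/5) = 4. Substitution satisfies the recurrence; boundary conditions give:
  u_k = (1 − r^k) / (1 − r^N) = (1 − (4)^10) / (1 − (4)^12) = 69905/1118481.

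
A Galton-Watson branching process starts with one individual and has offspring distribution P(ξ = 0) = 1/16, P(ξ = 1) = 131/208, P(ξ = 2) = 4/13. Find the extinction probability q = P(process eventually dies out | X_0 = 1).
q = 13/64

The pgf is f(s) = 1/16 + 131/208·s + 4/13·s². The extinction probability q is the smallest fixed point of f in [0, 1]. Setting s = f(s):
  4/13·s² + (131/208 − 1)·s + 1/16 = 0
  4/13·s² − (1/16 + 4/13)·s + 1/16 = 0
which factors as (s − 1)·(4/13·s − 1/16) = 0, giving roots s = 1 and s = (1/16)/(4/13) = 13/64.
Mean offspring μ = 131/208 + 2·4/13 = 259/208 > 1 (supercritical), so q < 1. The extinction probability is the smaller root: q = (1/16)/(4/13) = 13/64.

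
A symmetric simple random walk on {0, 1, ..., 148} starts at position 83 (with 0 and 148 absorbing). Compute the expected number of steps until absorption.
E[τ | X_0 = 83] = 5395

Let v_k = E[τ | X_0 = k]. Boundary: v_0 = v_148 = 0. Recurrence: v_k = 1 + (v_{k-1} + v_{k+1})/2 for 1 ≤ k ≤ 147. The particular solution to v_k − (v_{k-1} + v_{k+1})/2 = 1 is v_k = −k^2. Adding homogeneous solution A + B k and matching boundaries gives v_k = k (148 − k). Substituting k = 83: v_83 = 83 · 65 = 5395.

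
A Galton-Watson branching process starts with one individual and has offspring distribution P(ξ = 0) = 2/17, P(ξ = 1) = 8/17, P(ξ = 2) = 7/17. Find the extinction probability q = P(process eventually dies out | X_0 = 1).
q = 2/7

The pgf is f(s) = 2/17 + 8/17·s + 7/17·s². The extinction probability q is the smallest fixed point of f in [0, 1]. Setting s = f(s):
  7/17·s² + (8/17 − 1)·s + 2/17 = 0
  7/17·s² − (2/17 + 7/17)·s + 2/17 = 0
which factors as (s − 1)·(7/17·s − 2/17) = 0, giving roots s = 1 and s = (2/17)/(7/17) = 2/7.
Mean offspring μ = 8/17 + 2·7/17 = 22/17 > 1 (supercritical), so q < 1. The extinction probability is the smaller root: q = (2/17)/(7/17) = 2/7.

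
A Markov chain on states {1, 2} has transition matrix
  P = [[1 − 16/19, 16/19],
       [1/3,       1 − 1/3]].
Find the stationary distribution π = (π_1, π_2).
π_1 = 19/67, π_2 = 48/67

Solve πP = π with π_1 + π_2 = 1. From πP = π: π_1 · (1 − 16/19) + π_2 · 1/3 = π_1 ⇒ π_2 · 1/3 = π_1 · 16/19 ⇒ π_2/π_1 = (16/19)/(1/3) = 48/19. Together with π_1 + π_2 = 1:
  π_1 = (1/3)/(16/19 + 1/3) = (1/3)/(67/57) = 19/67,
  π_2 = (16/19)/(16/19 + 1/3) = (16/19)/(67/57) = 48/67.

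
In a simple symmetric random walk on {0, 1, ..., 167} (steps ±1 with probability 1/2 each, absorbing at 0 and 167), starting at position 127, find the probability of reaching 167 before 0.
P(hit 167 before 0) = 127/167

Let u_k = P(hit 167 before 0 | start at k). Then u_0 = 0, u_167 = 1, and u_k = u_{k-1}/2 + u_{k+1}/2 for 1 ≤ k ≤ 166. This harmonic recurrence is solved by u_k = k/167, giving u_127 = 127/167.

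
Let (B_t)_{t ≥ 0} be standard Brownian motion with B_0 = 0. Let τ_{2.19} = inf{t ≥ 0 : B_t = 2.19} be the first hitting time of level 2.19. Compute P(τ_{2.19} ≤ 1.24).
P(τ_{2.19} ≤ 1.24) = 2(1 − Φ(2.19/√1.24)) = 2(1 − Φ(1.9667)) ≈ 0.0492

By the reflection principle for standard BM, P(τ_b ≤ t) = 2 · P(B_t ≥ b). Since B_t ~ N(0, t), P(B_t ≥ 2.19) = 1 − Φ(2.19/√t) = 1 − Φ(2.19/√1.24) = 1 − Φ(1.9667) ≈ 0.02461. Doubling: P(τ_{2.19} ≤ 1.24) ≈ 2 · 0.02461 = 0.04922 ≈ 0.0492.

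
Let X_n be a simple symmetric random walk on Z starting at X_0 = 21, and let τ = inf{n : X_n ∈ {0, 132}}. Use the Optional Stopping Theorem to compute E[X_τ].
E[X_τ] = 21

X_n is a martingale and τ is a bounded-mean stopping time (indeed τ is finite a.s. with bounded expectation since the walk is in a bounded region). By the OST, E[X_τ] = E[X_0] = 21. Equivalently: E[X_τ] = 132 · P(hit 132 first) + 0 · P(hit 0 first) = 132 · (21/132) = 21.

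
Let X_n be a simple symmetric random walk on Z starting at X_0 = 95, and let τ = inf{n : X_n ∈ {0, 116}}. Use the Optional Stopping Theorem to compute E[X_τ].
E[X_τ] = 95

X_n is a martingale and τ is a bounded-mean stopping time (indeed τ is finite a.s. with bounded expectation since the walk is in a bounded region). By the OST, E[X_τ] = E[X_0] = 95. Equivalently: E[X_τ] = 116 · P(hit 116 first) + 0 · P(hit 0 first) = 116 · (95/116) = 95.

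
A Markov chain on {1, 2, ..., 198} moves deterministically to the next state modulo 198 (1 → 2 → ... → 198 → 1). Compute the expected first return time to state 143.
E[T_143 | X_0 = 143] = 198

The chain cycles deterministically, so starting at state 143 it returns in exactly 198 steps. Equivalently, the stationary distribution is uniform π_j = 1/198 for every state j, so by Kac's formula E[T_143] = 1/π_143 = 198.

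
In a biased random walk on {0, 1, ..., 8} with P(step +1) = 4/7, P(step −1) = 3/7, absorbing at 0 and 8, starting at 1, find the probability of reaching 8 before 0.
P(hit 8 before 0) = (1 − (3/4)^1) / (1 − (3/4)^8) = 16384/58975

Let u_k denote P(reach 8 before 0 | start at k). Boundary: u_0 = 0, u_8 = 1. Recurrence: u_k = 4/7·u_{k+1} + 3/7·u_{k-1} for 1 ≤ k ≤ 7. Try u_k = A + B·r^k with r = q/p = (3/7)/(4/7) = 3/4. Substitution satisfies the recurrence; boundary conditions give:
  u_k = (1 − r^k) / (1 − r^N) = (1 − (3/4)^1) / (1 − (3/4)^8) = 16384/58975.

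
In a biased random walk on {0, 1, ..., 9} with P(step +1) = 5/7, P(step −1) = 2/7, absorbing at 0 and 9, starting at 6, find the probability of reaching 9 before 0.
P(hit 9 before 0) = (1 − (2/5)^6) / (1 − (2/5)^9) = 16625/16689

Let u_k denote P(reach 9 before 0 | start at k). Boundary: u_0 = 0, u_9 = 1. Recurrence: u_k = 5/7·u_{k+1} + 2/7·u_{k-1} for 1 ≤ k ≤ 8. Try u_k = A + B·r^k with r = q/p = (2/7)/(5/7) = 2/5. Substitution satisfies the recurrence; boundary conditions give:
  u_k = (1 − r^k) / (1 − r^N) = (1 − (2/5)^6) / (1 − (2/5)^9) = 16625/16689.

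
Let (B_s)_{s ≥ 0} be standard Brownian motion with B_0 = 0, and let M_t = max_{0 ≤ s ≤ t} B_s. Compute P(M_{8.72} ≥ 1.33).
P(M_{8.72} ≥ 1.33) = 2·P(B_{8.72} ≥ 1.33) = 2(1 − Φ(1.33/√8.72)) ≈ 0.6524

By the reflection principle for Brownian motion, P(M_t ≥ a) = 2 · P(B_t ≥ a) for a ≥ 0. Since B_t ~ N(0, t), P(B_t ≥ 1.33) = 1 − Φ(1.33/√t) = 1 − Φ(1.33/√8.72) = 1 − Φ(0.4504). So
  P(M_{8.72} ≥ 1.33) = 2(1 − Φ(0.4504)) ≈ 0.6524.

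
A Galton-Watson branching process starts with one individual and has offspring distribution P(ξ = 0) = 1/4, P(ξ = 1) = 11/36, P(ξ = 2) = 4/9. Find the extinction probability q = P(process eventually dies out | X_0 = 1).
q = 9/16

The pgf is f(s) = 1/4 + 11/36·s + 4/9·s². The extinction probability q is the smallest fixed point of f in [0, 1]. Setting s = f(s):
  4/9·s² + (11/36 − 1)·s + 1/4 = 0
  4/9·s² − (1/4 + 4/9)·s + 1/4 = 0
which factors as (s − 1)·(4/9·s − 1/4) = 0, giving roots s = 1 and s = (1/4)/(4/9) = 9/16.
Mean offspring μ = 11/36 + 2·4/9 = 43/36 > 1 (supercritical), so q < 1. The extinction probability is the smaller root: q = (1/4)/(4/9) = 9/16.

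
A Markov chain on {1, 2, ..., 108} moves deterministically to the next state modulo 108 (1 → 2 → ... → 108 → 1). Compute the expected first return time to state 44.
E[T_44 | X_0 = 44] = 108

The chain cycles deterministically, so starting at state 44 it returns in exactly 108 steps. Equivalently, the stationary distribution is uniform π_j = 1/108 for every state j, so by Kac's formula E[T_44] = 1/π_44 = 108.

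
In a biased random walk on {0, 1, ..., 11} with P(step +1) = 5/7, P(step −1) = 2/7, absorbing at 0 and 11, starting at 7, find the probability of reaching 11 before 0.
P(hit 11 before 0) = (1 − (2/5)^7) / (1 − (2/5)^11) = 16249375/16275359

Let u_k denote P(reach 11 before 0 | start at k). Boundary: u_0 = 0, u_11 = 1. Recurrence: u_k = 5/7·u_{k+1} + 2/7·u_{k-1} for 1 ≤ k ≤ 10. Try u_k = A + B·r^k with r = q/p = (2/7)/(5/7) = 2/5. Substitution satisfies the recurrence; boundary conditions give:
  u_k = (1 − r^k) / (1 − r^N) = (1 − (2/5)^7) / (1 − (2/5)^11) = 16249375/16275359.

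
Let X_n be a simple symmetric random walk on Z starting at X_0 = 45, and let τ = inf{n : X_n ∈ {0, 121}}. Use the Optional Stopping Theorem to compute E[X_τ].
E[X_τ] = 45

X_n is a martingale and τ is a bounded-mean stopping time (indeed τ is finite a.s. with bounded expectation since the walk is in a bounded region). By the OST, E[X_τ] = E[X_0] = 45. Equivalently: E[X_τ] = 121 · P(hit 121 first) + 0 · P(hit 0 first) = 121 · (45/121) = 45.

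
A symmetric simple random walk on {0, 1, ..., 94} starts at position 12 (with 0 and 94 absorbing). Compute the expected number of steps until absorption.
E[τ | X_0 = 12] = 984

Let v_k = E[τ | X_0 = k]. Boundary: v_0 = v_94 = 0. Recurrence: v_k = 1 + (v_{k-1} + v_{k+1})/2 for 1 ≤ k ≤ 93. The particular solution to v_k − (v_{k-1} + v_{k+1})/2 = 1 is v_k = −k^2. Adding homogeneous solution A + B k and matching boundaries gives v_k = k (94 − k). Substituting k = 12: v_12 = 12 · 82 = 984.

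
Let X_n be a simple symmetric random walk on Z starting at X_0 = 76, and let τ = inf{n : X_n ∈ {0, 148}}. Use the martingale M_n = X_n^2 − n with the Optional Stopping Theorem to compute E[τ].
E[τ] = 5472

M_n = X_n^2 − n is a martingale (since E[X_{n+1}^2 | F_n] = X_n^2 + 1). By OST (τ has finite mean in a bounded region), E[M_τ] = E[M_0] = X_0^2 − 0 = 76^2 = 5776. Also E[M_τ] = E[X_τ^2] − E[τ]. The walk exits at 0 or 148, with P(hit 148 first) = 76/148, so E[X_τ^2] = 148^2 · 76/148 + 0 = 11248. Thus E[τ] = E[X_τ^2] − E[M_τ] = 11248 − 5776 = 5472 = 76(148 − 76) = 5472.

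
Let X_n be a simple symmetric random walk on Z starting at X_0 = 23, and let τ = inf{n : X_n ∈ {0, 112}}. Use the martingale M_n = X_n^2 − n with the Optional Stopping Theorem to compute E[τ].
E[τ] = 2047

M_n = X_n^2 − n is a martingale (since E[X_{n+1}^2 | F_n] = X_n^2 + 1). By OST (τ has finite mean in a bounded region), E[M_τ] = E[M_0] = X_0^2 − 0 = 23^2 = 529. Also E[M_τ] = E[X_τ^2] − E[τ]. The walk exits at 0 or 112, with P(hit 112 first) = 23/112, so E[X_τ^2] = 112^2 · 23/112 + 0 = 2576. Thus E[τ] = E[X_τ^2] − E[M_τ] = 2576 − 529 = 2047 = 23(112 − 23) = 2047.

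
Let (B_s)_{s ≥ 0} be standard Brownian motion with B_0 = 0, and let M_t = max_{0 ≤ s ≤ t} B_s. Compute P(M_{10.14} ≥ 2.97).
P(M_{10.14} ≥ 2.97) = 2·P(B_{10.14} ≥ 2.97) = 2(1 − Φ(2.97/√10.14)) ≈ 0.3510

By the reflection principle for Brownian motion, P(M_t ≥ a) = 2 · P(B_t ≥ a) for a ≥ 0. Since B_t ~ N(0, t), P(B_t ≥ 2.97) = 1 − Φ(2.97/√t) = 1 − Φ(2.97/√10.14) = 1 − Φ(0.9327). So
  P(M_{10.14} ≥ 2.97) = 2(1 − Φ(0.9327)) ≈ 0.3510.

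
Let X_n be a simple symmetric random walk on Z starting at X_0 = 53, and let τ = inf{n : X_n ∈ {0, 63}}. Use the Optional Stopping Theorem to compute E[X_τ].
E[X_τ] = 53

X_n is a martingale and τ is a bounded-mean stopping time (indeed τ is finite a.s. with bounded expectation since the walk is in a bounded region). By the OST, E[X_τ] = E[X_0] = 53. Equivalently: E[X_τ] = 63 · P(hit 63 first) + 0 · P(hit 0 first) = 63 · (53/63) = 53.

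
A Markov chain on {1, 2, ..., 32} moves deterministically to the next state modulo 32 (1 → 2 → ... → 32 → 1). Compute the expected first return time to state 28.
E[T_28 | X_0 = 28] = 32

The chain cycles deterministically, so starting at state 28 it returns in exactly 32 steps. Equivalently, the stationary distribution is uniform π_j = 1/32 for every state j, so by Kac's formula E[T_28] = 1/π_28 = 32.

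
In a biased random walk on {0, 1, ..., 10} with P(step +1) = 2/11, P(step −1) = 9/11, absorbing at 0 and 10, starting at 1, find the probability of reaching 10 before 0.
P(hit 10 before 0) = (1 − (9/2)^1) / (1 − (9/2)^10) = 512/498111911

Let u_k denote P(reach 10 before 0 | start at k). Boundary: u_0 = 0, u_10 = 1. Recurrence: u_k = 2/11·u_{k+1} + 9/11·u_{k-1} for 1 ≤ k ≤ 9. Try u_k = A + B·r^k with r = q/p = (9/11)/(2/11) = 9/2. Substitution satisfies the recurrence; boundary conditions give:
  u_k = (1 − r^k) / (1 − r^N) = (1 − (9/2)^1) / (1 − (9/2)^10) = 512/498111911.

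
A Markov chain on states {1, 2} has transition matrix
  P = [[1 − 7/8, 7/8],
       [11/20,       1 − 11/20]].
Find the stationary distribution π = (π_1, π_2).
π_1 = 22/57, π_2 = 35/57

Solve πP = π with π_1 + π_2 = 1. From πP = π: π_1 · (1 − 7/8) + π_2 · 11/20 = π_1 ⇒ π_2 · 11/20 = π_1 · 7/8 ⇒ π_2/π_1 = (7/8)/(11/20) = 35/22. Together with π_1 + π_2 = 1:
  π_1 = (11/20)/(7/8 + 11/20) = (11/20)/(57/40) = 22/57,
  π_2 = (7/8)/(7/8 + 11/20) = (7/8)/(57/40) = 35/57.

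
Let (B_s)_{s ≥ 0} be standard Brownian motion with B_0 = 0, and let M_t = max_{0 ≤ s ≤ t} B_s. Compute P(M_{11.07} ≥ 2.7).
P(M_{11.07} ≥ 2.7) = 2·P(B_{11.07} ≥ 2.7) = 2(1 − Φ(2.7/√11.07)) ≈ 0.4171

By the reflection principle for Brownian motion, P(M_t ≥ a) = 2 · P(B_t ≥ a) for a ≥ 0. Since B_t ~ N(0, t), P(B_t ≥ 2.7) = 1 − Φ(2.7/√t) = 1 − Φ(2.7/√11.07) = 1 − Φ(0.8115). So
  P(M_{11.07} ≥ 2.7) = 2(1 − Φ(0.8115)) ≈ 0.4171.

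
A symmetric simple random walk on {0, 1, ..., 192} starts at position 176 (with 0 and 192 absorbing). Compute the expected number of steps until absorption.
E[τ | X_0 = 176] = 2816

Let v_k = E[τ | X_0 = k]. Boundary: v_0 = v_192 = 0. Recurrence: v_k = 1 + (v_{k-1} + v_{k+1})/2 for 1 ≤ k ≤ 191. The particular solution to v_k − (v_{k-1} + v_{k+1})/2 = 1 is v_k = −k^2. Adding homogeneous solution A + B k and matching boundaries gives v_k = k (192 − k). Substituting k = 176: v_176 = 176 · 16 = 2816.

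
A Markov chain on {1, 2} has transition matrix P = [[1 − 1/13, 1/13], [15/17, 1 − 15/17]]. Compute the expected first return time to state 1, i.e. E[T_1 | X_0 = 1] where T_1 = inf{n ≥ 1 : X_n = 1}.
E[T_1 | X_0 = 1] = 1/π_1 = 212/195

For an irreducible recurrent Markov chain with stationary distribution π, E[T_i | X_0 = i] = 1/π_i (Kac's formula). Here π_1 = (15/17)/(1/13 + 15/17) = (15/17)/(212/221) = 195/212, so E[T_1 | X_0 = 1] = 1/π_1 = (1/13 + 15/17)/(15/17) = (212/221)/(15/17) = 212/195.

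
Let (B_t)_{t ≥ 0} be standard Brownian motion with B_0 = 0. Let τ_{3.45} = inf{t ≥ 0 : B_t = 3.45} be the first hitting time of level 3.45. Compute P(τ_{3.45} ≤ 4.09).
P(τ_{3.45} ≤ 4.09) = 2(1 − Φ(3.45/√4.09)) = 2(1 − Φ(1.7059)) ≈ 0.0880

By the reflection principle for standard BM, P(τ_b ≤ t) = 2 · P(B_t ≥ b). Since B_t ~ N(0, t), P(B_t ≥ 3.45) = 1 − Φ(3.45/√t) = 1 − Φ(3.45/√4.09) = 1 − Φ(1.7059) ≈ 0.04401. Doubling: P(τ_{3.45} ≤ 4.09) ≈ 2 · 0.04401 = 0.08802 ≈ 0.0880.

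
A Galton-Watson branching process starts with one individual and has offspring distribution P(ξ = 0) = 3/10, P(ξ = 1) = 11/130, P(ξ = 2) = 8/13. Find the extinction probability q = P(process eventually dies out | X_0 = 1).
q = 39/80

The pgf is f(s) = 3/10 + 11/130·s + 8/13·s². The extinction probability q is the smallest fixed point of f in [0, 1]. Setting s = f(s):
  8/13·s² + (11/130 − 1)·s + 3/10 = 0
  8/13·s² − (3/10 + 8/13)·s + 3/10 = 0
which factors as (s − 1)·(8/13·s − 3/10) = 0, giving roots s = 1 and s = (3/10)/(8/13) = 39/80.
Mean offspring μ = 11/130 + 2·8/13 = 171/130 > 1 (supercritical), so q < 1. The extinction probability is the smaller root: q = (3/10)/(8/13) = 39/80.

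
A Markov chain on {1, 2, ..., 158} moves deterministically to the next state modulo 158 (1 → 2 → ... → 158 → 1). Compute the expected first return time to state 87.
E[T_87 | X_0 = 87] = 158

The chain cycles deterministically, so starting at state 87 it returns in exactly 158 steps. Equivalently, the stationary distribution is uniform π_j = 1/158 for every state j, so by Kac's formula E[T_87] = 1/π_87 = 158.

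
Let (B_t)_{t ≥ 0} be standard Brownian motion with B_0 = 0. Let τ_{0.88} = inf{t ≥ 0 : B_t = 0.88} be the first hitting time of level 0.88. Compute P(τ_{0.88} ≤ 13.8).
P(τ_{0.88} ≤ 13.8) = 2(1 − Φ(0.88/√13.8)) = 2(1 − Φ(0.2369)) ≈ 0.8127

By the reflection principle for standard BM, P(τ_b ≤ t) = 2 · P(B_t ≥ b). Since B_t ~ N(0, t), P(B_t ≥ 0.88) = 1 − Φ(0.88/√t) = 1 − Φ(0.88/√13.8) = 1 − Φ(0.2369) ≈ 0.40637. Doubling: P(τ_{0.88} ≤ 13.8) ≈ 2 · 0.40637 = 0.81274 ≈ 0.8127.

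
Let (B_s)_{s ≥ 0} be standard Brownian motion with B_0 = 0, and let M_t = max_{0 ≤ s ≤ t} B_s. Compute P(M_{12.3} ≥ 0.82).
P(M_{12.3} ≥ 0.82) = 2·P(B_{12.3} ≥ 0.82) = 2(1 − Φ(0.82/√12.3)) ≈ 0.8151

By the reflection principle for Brownian motion, P(M_t ≥ a) = 2 · P(B_t ≥ a) for a ≥ 0. Since B_t ~ N(0, t), P(B_t ≥ 0.82) = 1 − Φ(0.82/√t) = 1 − Φ(0.82/√12.3) = 1 − Φ(0.2338). So
  P(M_{12.3} ≥ 0.82) = 2(1 − Φ(0.2338)) ≈ 0.8151.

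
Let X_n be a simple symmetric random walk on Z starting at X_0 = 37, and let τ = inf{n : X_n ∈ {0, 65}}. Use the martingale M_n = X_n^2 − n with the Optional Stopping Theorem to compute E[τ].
E[τ] = 1036

M_n = X_n^2 − n is a martingale (since E[X_{n+1}^2 | F_n] = X_n^2 + 1). By OST (τ has finite mean in a bounded region), E[M_τ] = E[M_0] = X_0^2 − 0 = 37^2 = 1369. Also E[M_τ] = E[X_τ^2] − E[τ]. The walk exits at 0 or 65, with P(hit 65 first) = 37/65, so E[X_τ^2] = 65^2 · 37/65 + 0 = 2405. Thus E[τ] = E[X_τ^2] − E[M_τ] = 2405 − 1369 = 1036 = 37(65 − 37) = 1036.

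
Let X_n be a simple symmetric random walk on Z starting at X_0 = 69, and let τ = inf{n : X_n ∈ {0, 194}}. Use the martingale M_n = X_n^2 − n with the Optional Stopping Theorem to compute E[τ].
E[τ] = 8625

M_n = X_n^2 − n is a martingale (since E[X_{n+1}^2 | F_n] = X_n^2 + 1). By OST (τ has finite mean in a bounded region), E[M_τ] = E[M_0] = X_0^2 − 0 = 69^2 = 4761. Also E[M_τ] = E[X_τ^2] − E[τ]. The walk exits at 0 or 194, with P(hit 194 first) = 69/194, so E[X_τ^2] = 194^2 · 69/194 + 0 = 13386. Thus E[τ] = E[X_τ^2] − E[M_τ] = 13386 − 4761 = 8625 = 69(194 − 69) = 8625.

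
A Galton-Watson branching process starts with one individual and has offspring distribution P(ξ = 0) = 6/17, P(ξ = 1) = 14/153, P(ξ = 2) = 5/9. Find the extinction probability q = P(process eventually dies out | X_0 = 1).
q = 54/85

The pgf is f(s) = 6/17 + 14/153·s + 5/9·s². The extinction probability q is the smallest fixed point of f in [0, 1]. Setting s = f(s):
  5/9·s² + (14/153 − 1)·s + 6/17 = 0
  5/9·s² − (6/17 + 5/9)·s + 6/17 = 0
which factors as (s − 1)·(5/9·s − 6/17) = 0, giving roots s = 1 and s = (6/17)/(5/9) = 54/85.
Mean offspring μ = 14/153 + 2·5/9 = 184/153 > 1 (supercritical), so q < 1. The extinction probability is the smaller root: q = (6/17)/(5/9) = 54/85.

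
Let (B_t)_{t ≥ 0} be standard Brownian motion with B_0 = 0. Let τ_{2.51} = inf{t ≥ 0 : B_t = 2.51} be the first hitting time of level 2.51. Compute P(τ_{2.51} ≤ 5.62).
P(τ_{2.51} ≤ 5.62) = 2(1 − Φ(2.51/√5.62)) = 2(1 − Φ(1.0588)) ≈ 0.2897

By the reflection principle for standard BM, P(τ_b ≤ t) = 2 · P(B_t ≥ b). Since B_t ~ N(0, t), P(B_t ≥ 2.51) = 1 − Φ(2.51/√t) = 1 − Φ(2.51/√5.62) = 1 − Φ(1.0588) ≈ 0.14485. Doubling: P(τ_{2.51} ≤ 5.62) ≈ 2 · 0.14485 = 0.28970 ≈ 0.2897.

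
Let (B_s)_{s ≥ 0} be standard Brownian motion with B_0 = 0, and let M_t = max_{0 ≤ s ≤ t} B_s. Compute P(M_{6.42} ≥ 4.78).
P(M_{6.42} ≥ 4.78) = 2·P(B_{6.42} ≥ 4.78) = 2(1 − Φ(4.78/√6.42)) ≈ 0.0592

By the reflection principle for Brownian motion, P(M_t ≥ a) = 2 · P(B_t ≥ a) for a ≥ 0. Since B_t ~ N(0, t), P(B_t ≥ 4.78) = 1 − Φ(4.78/√t) = 1 − Φ(4.78/√6.42) = 1 − Φ(1.8865). So
  P(M_{6.42} ≥ 4.78) = 2(1 − Φ(1.8865)) ≈ 0.0592.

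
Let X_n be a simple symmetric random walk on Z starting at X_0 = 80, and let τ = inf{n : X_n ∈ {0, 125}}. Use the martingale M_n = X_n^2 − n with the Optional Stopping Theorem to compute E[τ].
E[τ] = 3600

M_n = X_n^2 − n is a martingale (since E[X_{n+1}^2 | F_n] = X_n^2 + 1). By OST (τ has finite mean in a bounded region), E[M_τ] = E[M_0] = X_0^2 − 0 = 80^2 = 6400. Also E[M_τ] = E[X_τ^2] − E[τ]. The walk exits at 0 or 125, with P(hit 125 first) = 80/125, so E[X_τ^2] = 125^2 · 80/125 + 0 = 10000. Thus E[τ] = E[X_τ^2] − E[M_τ] = 10000 − 6400 = 3600 = 80(125 − 80) = 3600.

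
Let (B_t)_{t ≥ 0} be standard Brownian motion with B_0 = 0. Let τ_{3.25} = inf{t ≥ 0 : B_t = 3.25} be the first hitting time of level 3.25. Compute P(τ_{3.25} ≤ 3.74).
P(τ_{3.25} ≤ 3.74) = 2(1 − Φ(3.25/√3.74)) = 2(1 − Φ(1.6805)) ≈ 0.0929

By the reflection principle for standard BM, P(τ_b ≤ t) = 2 · P(B_t ≥ b). Since B_t ~ N(0, t), P(B_t ≥ 3.25) = 1 − Φ(3.25/√t) = 1 − Φ(3.25/√3.74) = 1 − Φ(1.6805) ≈ 0.04643. Doubling: P(τ_{3.25} ≤ 3.74) ≈ 2 · 0.04643 = 0.09286 ≈ 0.0929.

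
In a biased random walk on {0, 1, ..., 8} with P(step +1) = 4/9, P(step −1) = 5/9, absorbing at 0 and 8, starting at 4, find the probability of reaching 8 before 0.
P(hit 8 before 0) = (1 − (5/4)^4) / (1 − (5/4)^8) = 256/881

Let u_k denote P(reach 8 before 0 | start at k). Boundary: u_0 = 0, u_8 = 1. Recurrence: u_k = 4/9·u_{k+1} + 5/9·u_{k-1} for 1 ≤ k ≤ 7. Try u_k = A + B·r^k with r = q/p = (5/9)/(4/9) = 5/4. Substitution satisfies the recurrence; boundary conditions give:
  u_k = (1 − r^k) / (1 − r^N) = (1 − (5/4)^4) / (1 − (5/4)^8) = 256/881.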